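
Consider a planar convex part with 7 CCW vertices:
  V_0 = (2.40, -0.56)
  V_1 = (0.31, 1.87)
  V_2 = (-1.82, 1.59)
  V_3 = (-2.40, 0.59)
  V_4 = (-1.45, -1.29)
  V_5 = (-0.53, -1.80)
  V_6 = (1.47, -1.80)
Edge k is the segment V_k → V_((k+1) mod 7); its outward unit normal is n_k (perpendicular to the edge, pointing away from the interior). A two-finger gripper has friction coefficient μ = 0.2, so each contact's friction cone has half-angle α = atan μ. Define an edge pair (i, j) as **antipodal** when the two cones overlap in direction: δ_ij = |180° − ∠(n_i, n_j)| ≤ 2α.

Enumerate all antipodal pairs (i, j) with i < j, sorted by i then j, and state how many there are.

α = atan 0.2 = 11.31°;  2α = 22.62°
n_0 = (+0.7582, +0.6521)
n_1 = (-0.1303, +0.9915)
n_2 = (-0.8650, +0.5017)
n_3 = (-0.8925, -0.4510)
n_4 = (-0.4848, -0.8746)
n_5 = (+0.0000, -1.0000)
n_6 = (+0.8000, -0.6000)
  (0,1): δ = 123.21°  ·
  (0,2): δ = 70.81°  ·
  (0,3): δ = 13.89°  ✓
  (0,4): δ = 20.30°  ✓
  (0,5): δ = 49.30°  ·
  (0,6): δ = 102.43°  ·
  (1,2): δ = 127.60°  ·
  (1,3): δ = 70.68°  ·
  (1,4): δ = 36.49°  ·
  (1,5): δ = 7.49°  ✓
  (1,6): δ = 45.64°  ·
  (2,3): δ = 123.08°  ·
  (2,4): δ = 88.89°  ·
  (2,5): δ = 59.89°  ·
  (2,6): δ = 6.76°  ✓
  (3,4): δ = 145.81°  ·
  (3,5): δ = 116.81°  ·
  (3,6): δ = 63.68°  ·
  (4,5): δ = 151.00°  ·
  (4,6): δ = 97.87°  ·
  (5,6): δ = 126.87°  ·
antipodal pairs: 4

count = 4; pairs: (0,3), (0,4), (1,5), (2,6)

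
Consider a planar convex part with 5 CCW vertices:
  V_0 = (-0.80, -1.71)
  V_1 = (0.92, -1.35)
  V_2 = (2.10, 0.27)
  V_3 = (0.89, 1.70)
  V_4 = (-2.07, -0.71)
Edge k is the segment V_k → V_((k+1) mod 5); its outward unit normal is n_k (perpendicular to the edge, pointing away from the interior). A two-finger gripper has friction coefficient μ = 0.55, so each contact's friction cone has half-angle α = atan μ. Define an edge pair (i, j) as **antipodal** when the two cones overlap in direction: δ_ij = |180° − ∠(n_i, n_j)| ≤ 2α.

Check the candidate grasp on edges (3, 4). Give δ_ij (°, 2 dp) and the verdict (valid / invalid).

α = atan 0.55 = 28.81°;  2α = 57.62°
edge 3: e_3 = (-2.96, -2.41);  n_3 = (-0.6314, +0.7755)
edge 4: e_4 = (+1.27, -1.00);  n_4 = (-0.6186, -0.7857)
∠(n_3, n_4) = 102.63°
δ = |180° − 102.63°| = 77.37°
77.37° > 2α = 57.62°  →  invalid

δ = 77.37°, invalid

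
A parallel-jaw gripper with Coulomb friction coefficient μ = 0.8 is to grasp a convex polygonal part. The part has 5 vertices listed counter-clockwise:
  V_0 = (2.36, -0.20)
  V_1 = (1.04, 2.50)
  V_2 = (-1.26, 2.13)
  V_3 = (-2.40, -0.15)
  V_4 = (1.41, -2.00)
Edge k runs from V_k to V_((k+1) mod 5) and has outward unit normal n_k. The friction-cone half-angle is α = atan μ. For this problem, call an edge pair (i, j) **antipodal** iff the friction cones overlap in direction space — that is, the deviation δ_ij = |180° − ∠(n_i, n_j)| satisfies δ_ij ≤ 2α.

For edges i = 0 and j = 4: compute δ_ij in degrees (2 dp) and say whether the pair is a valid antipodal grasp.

δ = 126.12°, invalid

α = atan 0.8 = 38.66°;  2α = 77.32°
edge 0: e_0 = (-1.32, +2.70);  n_0 = (+0.8984, +0.4392)
edge 4: e_4 = (+0.95, +1.80);  n_4 = (+0.8844, -0.4668)
∠(n_0, n_4) = 53.88°
δ = |180° − 53.88°| = 126.12°
126.12° > 2α = 77.32°  →  invalid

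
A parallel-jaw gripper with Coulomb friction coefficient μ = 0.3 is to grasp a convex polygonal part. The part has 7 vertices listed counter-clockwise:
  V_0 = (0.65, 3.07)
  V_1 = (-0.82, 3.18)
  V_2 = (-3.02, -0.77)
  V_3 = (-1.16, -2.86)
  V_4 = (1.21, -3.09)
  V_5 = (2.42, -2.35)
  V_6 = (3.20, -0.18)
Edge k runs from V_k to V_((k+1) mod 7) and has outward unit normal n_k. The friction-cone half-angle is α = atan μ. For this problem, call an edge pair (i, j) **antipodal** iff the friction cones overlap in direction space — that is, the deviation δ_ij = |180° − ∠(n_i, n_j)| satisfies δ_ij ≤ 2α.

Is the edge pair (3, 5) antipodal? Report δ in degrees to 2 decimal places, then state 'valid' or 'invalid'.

δ = 104.23°, invalid

α = atan 0.3 = 16.70°;  2α = 33.40°
edge 3: e_3 = (+2.37, -0.23);  n_3 = (-0.0966, -0.9953)
edge 5: e_5 = (+0.78, +2.17);  n_5 = (+0.9411, -0.3383)
∠(n_3, n_5) = 75.77°
δ = |180° − 75.77°| = 104.23°
104.23° > 2α = 33.40°  →  invalid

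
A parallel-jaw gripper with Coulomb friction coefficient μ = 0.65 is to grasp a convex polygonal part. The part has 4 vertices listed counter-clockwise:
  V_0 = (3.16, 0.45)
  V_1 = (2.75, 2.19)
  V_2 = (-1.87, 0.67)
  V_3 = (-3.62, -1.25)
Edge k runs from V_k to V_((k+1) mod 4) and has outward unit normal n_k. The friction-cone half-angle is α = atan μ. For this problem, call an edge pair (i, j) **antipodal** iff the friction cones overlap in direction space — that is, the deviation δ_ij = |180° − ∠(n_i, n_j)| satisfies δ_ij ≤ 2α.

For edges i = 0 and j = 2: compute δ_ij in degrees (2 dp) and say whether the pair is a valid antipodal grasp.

α = atan 0.65 = 33.02°;  2α = 66.05°
edge 0: e_0 = (-0.41, +1.74);  n_0 = (+0.9733, +0.2294)
edge 2: e_2 = (-1.75, -1.92);  n_2 = (-0.7391, +0.6736)
∠(n_0, n_2) = 124.39°
δ = |180° − 124.39°| = 55.61°
55.61° ≤ 2α = 66.05°  →  valid

δ = 55.61°, valid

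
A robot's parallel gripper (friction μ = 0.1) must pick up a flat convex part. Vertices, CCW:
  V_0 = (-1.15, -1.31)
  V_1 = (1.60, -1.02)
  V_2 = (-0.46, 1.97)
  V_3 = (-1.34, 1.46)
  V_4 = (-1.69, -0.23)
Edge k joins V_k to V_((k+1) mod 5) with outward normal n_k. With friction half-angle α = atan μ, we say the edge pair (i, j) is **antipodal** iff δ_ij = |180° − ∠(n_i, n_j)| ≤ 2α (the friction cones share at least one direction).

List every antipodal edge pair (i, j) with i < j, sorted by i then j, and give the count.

α = atan 0.1 = 5.71°;  2α = 11.42°
n_0 = (+0.1049, -0.9945)
n_1 = (+0.8235, +0.5673)
n_2 = (-0.5014, +0.8652)
n_3 = (-0.9792, +0.2028)
n_4 = (-0.8944, -0.4472)
  (0,1): δ = 61.45°  ·
  (0,2): δ = 24.07°  ·
  (0,3): δ = 72.28°  ·
  (0,4): δ = 110.55°  ·
  (1,2): δ = 94.47°  ·
  (1,3): δ = 46.27°  ·
  (1,4): δ = 8.00°  ✓
  (2,3): δ = 131.79°  ·
  (2,4): δ = 93.53°  ·
  (3,4): δ = 141.73°  ·
antipodal pairs: 1

count = 1; pairs: (1,4)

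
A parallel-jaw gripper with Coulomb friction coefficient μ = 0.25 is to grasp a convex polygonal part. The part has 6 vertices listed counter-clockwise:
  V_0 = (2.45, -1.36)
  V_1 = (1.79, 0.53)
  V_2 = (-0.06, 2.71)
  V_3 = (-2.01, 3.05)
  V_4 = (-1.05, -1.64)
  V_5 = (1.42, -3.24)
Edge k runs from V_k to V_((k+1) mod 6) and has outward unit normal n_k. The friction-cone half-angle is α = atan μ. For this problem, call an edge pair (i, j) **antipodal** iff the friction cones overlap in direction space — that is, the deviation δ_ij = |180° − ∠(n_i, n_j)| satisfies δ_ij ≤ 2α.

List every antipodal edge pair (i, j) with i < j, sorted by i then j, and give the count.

α = atan 0.25 = 14.04°;  2α = 28.07°
n_0 = (+0.9441, +0.3297)
n_1 = (+0.7625, +0.6470)
n_2 = (+0.1718, +0.9851)
n_3 = (-0.9797, -0.2005)
n_4 = (-0.5437, -0.8393)
n_5 = (+0.8770, -0.4805)
  (0,1): δ = 158.93°  ·
  (0,2): δ = 119.14°  ·
  (0,3): δ = 7.68°  ✓
  (0,4): δ = 37.82°  ·
  (0,5): δ = 132.03°  ·
  (1,2): δ = 140.21°  ·
  (1,3): δ = 28.75°  ·
  (1,4): δ = 16.75°  ✓
  (1,5): δ = 110.96°  ·
  (2,3): δ = 68.54°  ·
  (2,4): δ = 23.04°  ✓
  (2,5): δ = 71.17°  ·
  (3,4): δ = 134.50°  ·
  (3,5): δ = 40.29°  ·
  (4,5): δ = 85.78°  ·
antipodal pairs: 3

count = 3; pairs: (0,3), (1,4), (2,4)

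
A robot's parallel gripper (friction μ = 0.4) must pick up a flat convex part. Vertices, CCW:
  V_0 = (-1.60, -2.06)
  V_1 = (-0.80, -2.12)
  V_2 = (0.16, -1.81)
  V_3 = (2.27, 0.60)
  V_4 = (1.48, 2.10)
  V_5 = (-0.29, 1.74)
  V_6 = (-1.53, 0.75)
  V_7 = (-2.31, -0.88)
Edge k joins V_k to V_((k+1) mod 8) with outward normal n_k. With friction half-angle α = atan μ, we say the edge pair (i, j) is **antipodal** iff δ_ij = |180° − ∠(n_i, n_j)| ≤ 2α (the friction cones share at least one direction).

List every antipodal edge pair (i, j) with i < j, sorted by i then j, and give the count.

count = 8; pairs: (0,4), (0,5), (1,4), (1,5), (2,4), (2,5), (2,6), (3,7)

α = atan 0.4 = 21.80°;  2α = 43.60°
n_0 = (-0.0748, -0.9972)
n_1 = (+0.3073, -0.9516)
n_2 = (+0.7524, -0.6587)
n_3 = (+0.8848, +0.4660)
n_4 = (-0.1993, +0.9799)
n_5 = (-0.6239, +0.7815)
n_6 = (-0.9020, +0.4317)
n_7 = (-0.8569, -0.5156)
  (0,1): δ = 157.81°  ·
  (0,2): δ = 126.91°  ·
  (0,3): δ = 57.94°  ·
  (0,4): δ = 15.79°  ✓
  (0,5): δ = 42.89°  ✓
  (0,6): δ = 68.72°  ·
  (0,7): δ = 125.32°  ·
  (1,2): δ = 149.10°  ·
  (1,3): δ = 80.12°  ·
  (1,4): δ = 6.40°  ✓
  (1,5): δ = 20.71°  ✓
  (1,6): δ = 46.53°  ·
  (1,7): δ = 103.14°  ·
  (2,3): δ = 111.02°  ·
  (2,4): δ = 37.30°  ✓
  (2,5): δ = 10.19°  ✓
  (2,6): δ = 15.63°  ✓
  (2,7): δ = 72.24°  ·
  (3,4): δ = 106.28°  ·
  (3,5): δ = 79.17°  ·
  (3,6): δ = 53.35°  ·
  (3,7): δ = 3.26°  ✓
  (4,5): δ = 152.89°  ·
  (4,6): δ = 127.07°  ·
  (4,7): δ = 70.46°  ·
  (5,6): δ = 154.18°  ·
  (5,7): δ = 97.57°  ·
  (6,7): δ = 123.39°  ·
antipodal pairs: 8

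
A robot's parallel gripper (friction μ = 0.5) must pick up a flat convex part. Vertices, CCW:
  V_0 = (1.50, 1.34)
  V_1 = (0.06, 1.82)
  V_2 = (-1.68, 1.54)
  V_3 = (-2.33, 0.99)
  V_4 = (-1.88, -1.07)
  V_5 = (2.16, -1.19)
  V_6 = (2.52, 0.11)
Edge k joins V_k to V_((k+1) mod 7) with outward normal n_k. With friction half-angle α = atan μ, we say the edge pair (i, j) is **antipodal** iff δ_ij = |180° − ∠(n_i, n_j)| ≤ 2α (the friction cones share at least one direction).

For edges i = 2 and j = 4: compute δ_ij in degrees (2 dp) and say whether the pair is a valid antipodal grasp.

α = atan 0.5 = 26.57°;  2α = 53.13°
edge 2: e_2 = (-0.65, -0.55);  n_2 = (-0.6459, +0.7634)
edge 4: e_4 = (+4.04, -0.12);  n_4 = (-0.0297, -0.9996)
∠(n_2, n_4) = 138.06°
δ = |180° − 138.06°| = 41.94°
41.94° ≤ 2α = 53.13°  →  valid

δ = 41.94°, valid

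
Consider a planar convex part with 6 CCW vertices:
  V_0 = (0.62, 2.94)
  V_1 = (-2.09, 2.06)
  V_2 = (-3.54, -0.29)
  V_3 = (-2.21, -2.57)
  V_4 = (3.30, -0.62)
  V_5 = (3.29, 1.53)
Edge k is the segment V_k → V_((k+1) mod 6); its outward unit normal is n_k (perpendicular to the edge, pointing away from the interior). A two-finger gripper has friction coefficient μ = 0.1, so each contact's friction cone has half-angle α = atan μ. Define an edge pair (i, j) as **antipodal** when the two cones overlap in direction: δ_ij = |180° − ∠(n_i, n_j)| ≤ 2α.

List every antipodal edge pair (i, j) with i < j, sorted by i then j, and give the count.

count = 1; pairs: (0,3)

α = atan 0.1 = 5.71°;  2α = 11.42°
n_0 = (-0.3088, +0.9511)
n_1 = (-0.8510, +0.5251)
n_2 = (-0.8638, -0.5039)
n_3 = (+0.3336, -0.9427)
n_4 = (+1.0000, +0.0047)
n_5 = (+0.4670, +0.8843)
  (0,1): δ = 139.67°  ·
  (0,2): δ = 77.73°  ·
  (0,3): δ = 1.50°  ✓
  (0,4): δ = 72.28°  ·
  (0,5): δ = 134.17°  ·
  (1,2): δ = 118.07°  ·
  (1,3): δ = 38.84°  ·
  (1,4): δ = 31.94°  ·
  (1,5): δ = 93.84°  ·
  (2,3): δ = 100.77°  ·
  (2,4): δ = 29.99°  ·
  (2,5): δ = 31.91°  ·
  (3,4): δ = 109.22°  ·
  (3,5): δ = 47.33°  ·
  (4,5): δ = 118.10°  ·
antipodal pairs: 1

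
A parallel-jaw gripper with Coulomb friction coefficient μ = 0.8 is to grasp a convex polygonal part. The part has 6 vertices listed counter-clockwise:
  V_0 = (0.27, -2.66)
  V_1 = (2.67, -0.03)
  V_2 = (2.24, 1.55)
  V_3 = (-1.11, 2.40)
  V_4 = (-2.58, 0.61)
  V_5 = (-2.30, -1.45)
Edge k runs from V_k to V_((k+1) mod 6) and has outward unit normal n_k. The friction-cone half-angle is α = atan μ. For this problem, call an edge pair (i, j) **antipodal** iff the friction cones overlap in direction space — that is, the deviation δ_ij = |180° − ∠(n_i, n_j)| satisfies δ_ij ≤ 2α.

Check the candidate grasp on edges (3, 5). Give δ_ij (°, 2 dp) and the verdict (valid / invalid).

δ = 75.82°, valid

α = atan 0.8 = 38.66°;  2α = 77.32°
edge 3: e_3 = (-1.47, -1.79);  n_3 = (-0.7728, +0.6346)
edge 5: e_5 = (+2.57, -1.21);  n_5 = (-0.4260, -0.9047)
∠(n_3, n_5) = 104.18°
δ = |180° − 104.18°| = 75.82°
75.82° ≤ 2α = 77.32°  →  valid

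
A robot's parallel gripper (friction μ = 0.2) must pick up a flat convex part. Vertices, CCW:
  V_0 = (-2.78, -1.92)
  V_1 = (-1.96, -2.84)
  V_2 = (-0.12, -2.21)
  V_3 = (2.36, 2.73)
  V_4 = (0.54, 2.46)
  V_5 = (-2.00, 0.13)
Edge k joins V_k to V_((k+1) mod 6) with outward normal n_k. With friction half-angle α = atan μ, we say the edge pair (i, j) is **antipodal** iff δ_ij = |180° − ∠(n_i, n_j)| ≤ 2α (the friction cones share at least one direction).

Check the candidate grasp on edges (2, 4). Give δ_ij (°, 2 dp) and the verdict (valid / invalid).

α = atan 0.2 = 11.31°;  2α = 22.62°
edge 2: e_2 = (+2.48, +4.94);  n_2 = (+0.8937, -0.4487)
edge 4: e_4 = (-2.54, -2.33);  n_4 = (-0.6760, +0.7369)
∠(n_2, n_4) = 159.19°
δ = |180° − 159.19°| = 20.81°
20.81° ≤ 2α = 22.62°  →  valid

δ = 20.81°, valid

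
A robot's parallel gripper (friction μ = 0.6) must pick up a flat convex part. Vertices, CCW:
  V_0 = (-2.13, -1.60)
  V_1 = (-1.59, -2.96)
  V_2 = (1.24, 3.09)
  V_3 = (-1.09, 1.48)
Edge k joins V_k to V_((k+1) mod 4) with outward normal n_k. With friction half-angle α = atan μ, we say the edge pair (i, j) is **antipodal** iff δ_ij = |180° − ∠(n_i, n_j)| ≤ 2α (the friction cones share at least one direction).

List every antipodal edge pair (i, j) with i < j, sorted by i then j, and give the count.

α = atan 0.6 = 30.96°;  2α = 61.93°
n_0 = (-0.9294, -0.3690)
n_1 = (+0.9058, -0.4237)
n_2 = (-0.5685, +0.8227)
n_3 = (-0.9474, +0.3199)
  (0,1): δ = 46.72°  ✓
  (0,2): δ = 102.99°  ·
  (0,3): δ = 139.69°  ·
  (1,2): δ = 30.29°  ✓
  (1,3): δ = 6.41°  ✓
  (2,3): δ = 143.30°  ·
antipodal pairs: 3

count = 3; pairs: (0,1), (1,2), (1,3)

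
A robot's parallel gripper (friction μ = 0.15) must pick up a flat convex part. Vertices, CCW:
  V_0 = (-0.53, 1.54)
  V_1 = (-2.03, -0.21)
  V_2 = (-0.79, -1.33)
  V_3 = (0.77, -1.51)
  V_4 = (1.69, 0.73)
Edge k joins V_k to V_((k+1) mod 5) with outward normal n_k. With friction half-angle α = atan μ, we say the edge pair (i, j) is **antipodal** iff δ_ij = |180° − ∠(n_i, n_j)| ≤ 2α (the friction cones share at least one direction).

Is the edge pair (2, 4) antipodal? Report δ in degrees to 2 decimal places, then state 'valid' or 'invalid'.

α = atan 0.15 = 8.53°;  2α = 17.06°
edge 2: e_2 = (+1.56, -0.18);  n_2 = (-0.1146, -0.9934)
edge 4: e_4 = (-2.22, +0.81);  n_4 = (+0.3428, +0.9394)
∠(n_2, n_4) = 166.54°
δ = |180° − 166.54°| = 13.46°
13.46° ≤ 2α = 17.06°  →  valid

δ = 13.46°, valid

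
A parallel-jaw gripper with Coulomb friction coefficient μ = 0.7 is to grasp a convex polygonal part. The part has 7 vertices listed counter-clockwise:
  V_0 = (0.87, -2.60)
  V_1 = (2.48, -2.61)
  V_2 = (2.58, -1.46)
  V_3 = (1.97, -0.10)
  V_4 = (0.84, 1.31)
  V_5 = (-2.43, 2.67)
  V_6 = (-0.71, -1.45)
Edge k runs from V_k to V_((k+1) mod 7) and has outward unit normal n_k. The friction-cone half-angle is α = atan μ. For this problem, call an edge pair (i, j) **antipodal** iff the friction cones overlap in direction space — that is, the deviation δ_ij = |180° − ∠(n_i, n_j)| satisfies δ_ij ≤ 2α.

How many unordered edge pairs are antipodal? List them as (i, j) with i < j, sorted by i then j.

count = 11; pairs: (0,2), (0,3), (0,4), (1,5), (1,6), (2,5), (2,6), (3,5), (3,6), (4,5), (4,6)

α = atan 0.7 = 34.99°;  2α = 69.98°
n_0 = (-0.0062, -1.0000)
n_1 = (+0.9962, -0.0866)
n_2 = (+0.9124, +0.4092)
n_3 = (+0.7803, +0.6254)
n_4 = (+0.3840, +0.9233)
n_5 = (-0.9228, -0.3853)
n_6 = (-0.5885, -0.8085)
  (0,1): δ = 94.61°  ·
  (0,2): δ = 65.49°  ✓
  (0,3): δ = 50.93°  ✓
  (0,4): δ = 22.23°  ✓
  (0,5): δ = 113.02°  ·
  (0,6): δ = 144.31°  ·
  (1,2): δ = 150.87°  ·
  (1,3): δ = 136.32°  ·
  (1,4): δ = 107.61°  ·
  (1,5): δ = 27.63°  ✓
  (1,6): δ = 58.92°  ✓
  (2,3): δ = 165.45°  ·
  (2,4): δ = 136.74°  ·
  (2,5): δ = 1.50°  ✓
  (2,6): δ = 29.79°  ✓
  (3,4): δ = 151.29°  ·
  (3,5): δ = 16.05°  ✓
  (3,6): δ = 15.24°  ✓
  (4,5): δ = 44.76°  ✓
  (4,6): δ = 13.47°  ✓
  (5,6): δ = 148.71°  ·
antipodal pairs: 11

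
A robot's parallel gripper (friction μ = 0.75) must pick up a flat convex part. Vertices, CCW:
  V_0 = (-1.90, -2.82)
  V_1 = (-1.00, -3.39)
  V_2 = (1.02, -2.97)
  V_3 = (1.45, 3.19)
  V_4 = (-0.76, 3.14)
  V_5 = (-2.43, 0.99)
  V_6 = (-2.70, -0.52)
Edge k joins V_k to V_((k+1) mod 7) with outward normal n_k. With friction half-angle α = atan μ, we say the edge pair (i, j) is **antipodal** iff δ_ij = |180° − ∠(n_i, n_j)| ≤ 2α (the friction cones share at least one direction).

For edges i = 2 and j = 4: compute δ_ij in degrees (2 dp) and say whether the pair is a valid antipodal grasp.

δ = 33.85°, valid

α = atan 0.75 = 36.87°;  2α = 73.74°
edge 2: e_2 = (+0.43, +6.16);  n_2 = (+0.9976, -0.0696)
edge 4: e_4 = (-1.67, -2.15);  n_4 = (-0.7897, +0.6134)
∠(n_2, n_4) = 146.15°
δ = |180° − 146.15°| = 33.85°
33.85° ≤ 2α = 73.74°  →  valid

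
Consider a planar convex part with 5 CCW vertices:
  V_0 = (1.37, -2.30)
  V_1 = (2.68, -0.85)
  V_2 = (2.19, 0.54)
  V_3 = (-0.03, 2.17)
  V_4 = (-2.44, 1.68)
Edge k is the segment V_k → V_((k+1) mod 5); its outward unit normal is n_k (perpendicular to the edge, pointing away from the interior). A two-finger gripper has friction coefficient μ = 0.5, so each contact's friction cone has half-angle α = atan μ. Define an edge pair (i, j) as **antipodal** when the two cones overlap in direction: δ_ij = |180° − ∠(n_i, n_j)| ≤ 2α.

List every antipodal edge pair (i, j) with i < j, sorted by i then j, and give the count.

count = 3; pairs: (0,3), (1,4), (2,4)

α = atan 0.5 = 26.57°;  2α = 53.13°
n_0 = (+0.7420, -0.6704)
n_1 = (+0.9431, +0.3325)
n_2 = (+0.5918, +0.8061)
n_3 = (-0.1992, +0.9800)
n_4 = (-0.7224, -0.6915)
  (0,1): δ = 118.49°  ·
  (0,2): δ = 84.19°  ·
  (0,3): δ = 36.41°  ✓
  (0,4): δ = 85.85°  ·
  (1,2): δ = 145.71°  ·
  (1,3): δ = 97.93°  ·
  (1,4): δ = 24.33°  ✓
  (2,3): δ = 132.22°  ·
  (2,4): δ = 9.96°  ✓
  (3,4): δ = 57.74°  ·
antipodal pairs: 3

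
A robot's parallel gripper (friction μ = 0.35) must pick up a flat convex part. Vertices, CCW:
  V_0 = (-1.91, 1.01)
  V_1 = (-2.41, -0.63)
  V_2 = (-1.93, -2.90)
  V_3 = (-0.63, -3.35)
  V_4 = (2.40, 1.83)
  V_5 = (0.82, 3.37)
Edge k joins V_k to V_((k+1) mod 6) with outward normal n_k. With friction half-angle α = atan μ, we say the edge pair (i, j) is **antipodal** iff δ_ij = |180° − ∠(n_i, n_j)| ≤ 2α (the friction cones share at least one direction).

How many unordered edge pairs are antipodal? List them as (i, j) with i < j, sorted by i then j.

count = 4; pairs: (0,3), (1,4), (2,4), (3,5)

α = atan 0.35 = 19.29°;  2α = 38.58°
n_0 = (-0.9565, +0.2916)
n_1 = (-0.9784, -0.2069)
n_2 = (-0.3271, -0.9450)
n_3 = (+0.8632, -0.5049)
n_4 = (+0.6980, +0.7161)
n_5 = (-0.6540, +0.7565)
  (0,1): δ = 151.11°  ·
  (0,2): δ = 92.14°  ·
  (0,3): δ = 13.37°  ✓
  (0,4): δ = 62.69°  ·
  (0,5): δ = 147.80°  ·
  (1,2): δ = 121.03°  ·
  (1,3): δ = 42.26°  ·
  (1,4): δ = 33.79°  ✓
  (1,5): δ = 118.90°  ·
  (2,3): δ = 101.23°  ·
  (2,4): δ = 25.17°  ✓
  (2,5): δ = 59.94°  ·
  (3,4): δ = 103.94°  ·
  (3,5): δ = 18.83°  ✓
  (4,5): δ = 94.89°  ·
antipodal pairs: 4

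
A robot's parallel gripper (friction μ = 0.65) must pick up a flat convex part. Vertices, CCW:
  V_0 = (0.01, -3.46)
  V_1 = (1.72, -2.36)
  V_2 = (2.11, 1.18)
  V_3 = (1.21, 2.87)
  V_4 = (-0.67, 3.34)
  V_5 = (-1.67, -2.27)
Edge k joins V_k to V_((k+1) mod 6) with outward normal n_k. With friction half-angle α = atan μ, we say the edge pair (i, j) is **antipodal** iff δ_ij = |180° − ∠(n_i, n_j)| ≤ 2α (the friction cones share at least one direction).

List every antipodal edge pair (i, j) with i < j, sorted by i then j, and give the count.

α = atan 0.65 = 33.02°;  2α = 66.05°
n_0 = (+0.5410, -0.8410)
n_1 = (+0.9940, -0.1095)
n_2 = (+0.8826, +0.4700)
n_3 = (+0.2425, +0.9701)
n_4 = (-0.9845, +0.1755)
n_5 = (-0.5780, -0.8160)
  (0,1): δ = 129.04°  ·
  (0,2): δ = 94.71°  ·
  (0,3): δ = 46.79°  ✓
  (0,4): δ = 47.14°  ✓
  (0,5): δ = 111.94°  ·
  (1,2): δ = 145.68°  ·
  (1,3): δ = 97.75°  ·
  (1,4): δ = 3.82°  ✓
  (1,5): δ = 60.98°  ✓
  (2,3): δ = 132.07°  ·
  (2,4): δ = 38.14°  ✓
  (2,5): δ = 26.65°  ✓
  (3,4): δ = 86.07°  ·
  (3,5): δ = 21.27°  ✓
  (4,5): δ = 115.20°  ·
antipodal pairs: 7

count = 7; pairs: (0,3), (0,4), (1,4), (1,5), (2,4), (2,5), (3,5)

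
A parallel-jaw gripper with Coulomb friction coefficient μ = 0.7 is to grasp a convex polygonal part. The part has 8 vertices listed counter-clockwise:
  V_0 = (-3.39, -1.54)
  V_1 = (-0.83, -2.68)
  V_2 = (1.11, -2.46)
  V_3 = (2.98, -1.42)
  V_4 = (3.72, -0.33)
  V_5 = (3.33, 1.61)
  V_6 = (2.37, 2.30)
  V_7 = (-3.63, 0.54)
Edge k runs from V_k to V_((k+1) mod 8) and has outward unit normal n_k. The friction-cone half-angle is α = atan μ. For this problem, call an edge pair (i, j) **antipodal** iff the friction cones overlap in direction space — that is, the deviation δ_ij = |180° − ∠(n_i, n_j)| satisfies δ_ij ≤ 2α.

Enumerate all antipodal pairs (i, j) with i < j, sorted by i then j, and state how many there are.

count = 12; pairs: (0,4), (0,5), (0,6), (1,5), (1,6), (2,5), (2,6), (2,7), (3,6), (3,7), (4,7), (5,7)

α = atan 0.7 = 34.99°;  2α = 69.98°
n_0 = (-0.4068, -0.9135)
n_1 = (+0.1127, -0.9936)
n_2 = (+0.4860, -0.8739)
n_3 = (+0.8273, -0.5617)
n_4 = (+0.9804, +0.1971)
n_5 = (+0.5836, +0.8120)
n_6 = (-0.2815, +0.9596)
n_7 = (-0.9934, -0.1146)
  (0,1): δ = 149.53°  ·
  (0,2): δ = 126.92°  ·
  (0,3): δ = 100.17°  ·
  (0,4): δ = 54.63°  ✓
  (0,5): δ = 11.70°  ✓
  (0,6): δ = 40.35°  ✓
  (0,7): δ = 120.59°  ·
  (1,2): δ = 157.39°  ·
  (1,3): δ = 130.64°  ·
  (1,4): δ = 85.10°  ·
  (1,5): δ = 42.18°  ✓
  (1,6): δ = 9.88°  ✓
  (1,7): δ = 90.11°  ·
  (2,3): δ = 153.25°  ·
  (2,4): δ = 107.71°  ·
  (2,5): δ = 64.79°  ✓
  (2,6): δ = 12.73°  ✓
  (2,7): δ = 67.50°  ✓
  (3,4): δ = 134.46°  ·
  (3,5): δ = 91.53°  ·
  (3,6): δ = 39.48°  ✓
  (3,7): δ = 40.75°  ✓
  (4,5): δ = 137.07°  ·
  (4,6): δ = 85.02°  ·
  (4,7): δ = 4.78°  ✓
  (5,6): δ = 127.95°  ·
  (5,7): δ = 47.71°  ✓
  (6,7): δ = 99.77°  ·
antipodal pairs: 12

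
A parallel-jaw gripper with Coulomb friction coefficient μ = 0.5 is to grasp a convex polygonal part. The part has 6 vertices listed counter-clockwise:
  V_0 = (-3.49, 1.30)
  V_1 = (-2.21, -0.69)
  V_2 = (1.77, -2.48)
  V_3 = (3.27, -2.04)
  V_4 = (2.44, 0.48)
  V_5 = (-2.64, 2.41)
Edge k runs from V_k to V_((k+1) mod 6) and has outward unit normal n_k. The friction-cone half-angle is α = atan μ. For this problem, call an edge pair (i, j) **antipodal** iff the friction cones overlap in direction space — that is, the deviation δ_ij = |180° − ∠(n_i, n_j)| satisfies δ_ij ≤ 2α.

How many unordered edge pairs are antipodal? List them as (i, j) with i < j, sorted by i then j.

α = atan 0.5 = 26.57°;  2α = 53.13°
n_0 = (-0.8410, -0.5410)
n_1 = (-0.4102, -0.9120)
n_2 = (+0.2815, -0.9596)
n_3 = (+0.9498, +0.3128)
n_4 = (+0.3552, +0.9348)
n_5 = (-0.7940, +0.6080)
  (0,1): δ = 146.97°  ·
  (0,2): δ = 106.40°  ·
  (0,3): δ = 14.52°  ✓
  (0,4): δ = 36.45°  ✓
  (0,5): δ = 109.81°  ·
  (1,2): δ = 139.44°  ·
  (1,3): δ = 47.55°  ✓
  (1,4): δ = 3.41°  ✓
  (1,5): δ = 76.77°  ·
  (2,3): δ = 88.12°  ·
  (2,4): δ = 37.15°  ✓
  (2,5): δ = 36.21°  ✓
  (3,4): δ = 129.03°  ·
  (3,5): δ = 55.67°  ·
  (4,5): δ = 106.64°  ·
antipodal pairs: 6

count = 6; pairs: (0,3), (0,4), (1,3), (1,4), (2,4), (2,5)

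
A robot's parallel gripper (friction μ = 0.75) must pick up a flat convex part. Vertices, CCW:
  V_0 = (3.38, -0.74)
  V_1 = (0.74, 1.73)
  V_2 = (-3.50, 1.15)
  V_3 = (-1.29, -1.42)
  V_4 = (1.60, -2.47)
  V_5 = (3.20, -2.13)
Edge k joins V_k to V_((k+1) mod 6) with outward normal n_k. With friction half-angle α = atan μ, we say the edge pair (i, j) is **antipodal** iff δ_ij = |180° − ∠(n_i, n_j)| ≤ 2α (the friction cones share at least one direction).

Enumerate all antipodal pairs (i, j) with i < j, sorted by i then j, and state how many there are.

count = 7; pairs: (0,2), (0,3), (0,4), (1,2), (1,3), (1,4), (2,5)

α = atan 0.75 = 36.87°;  2α = 73.74°
n_0 = (+0.6832, +0.7302)
n_1 = (-0.1355, +0.9908)
n_2 = (-0.7582, -0.6520)
n_3 = (-0.3415, -0.9399)
n_4 = (+0.2079, -0.9782)
n_5 = (+0.9917, -0.1284)
  (0,1): δ = 129.12°  ·
  (0,2): δ = 6.21°  ✓
  (0,3): δ = 23.13°  ✓
  (0,4): δ = 55.09°  ✓
  (0,5): δ = 125.72°  ·
  (1,2): δ = 57.10°  ✓
  (1,3): δ = 27.76°  ✓
  (1,4): δ = 4.21°  ✓
  (1,5): δ = 74.83°  ·
  (2,3): δ = 150.66°  ·
  (2,4): δ = 118.70°  ·
  (2,5): δ = 48.07°  ✓
  (3,4): δ = 148.04°  ·
  (3,5): δ = 77.41°  ·
  (4,5): δ = 109.38°  ·
antipodal pairs: 7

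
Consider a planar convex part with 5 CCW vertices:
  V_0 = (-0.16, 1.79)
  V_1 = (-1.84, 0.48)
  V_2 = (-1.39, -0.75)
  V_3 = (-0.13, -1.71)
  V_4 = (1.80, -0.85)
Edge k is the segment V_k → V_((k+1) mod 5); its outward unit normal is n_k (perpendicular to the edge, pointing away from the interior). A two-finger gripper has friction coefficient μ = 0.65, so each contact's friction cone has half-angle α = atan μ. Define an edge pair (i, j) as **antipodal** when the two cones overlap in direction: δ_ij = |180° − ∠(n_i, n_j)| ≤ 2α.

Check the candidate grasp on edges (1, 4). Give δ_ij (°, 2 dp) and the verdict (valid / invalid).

α = atan 0.65 = 33.02°;  2α = 66.05°
edge 1: e_1 = (+0.45, -1.23);  n_1 = (-0.9391, -0.3436)
edge 4: e_4 = (-1.96, +2.64);  n_4 = (+0.8029, +0.5961)
∠(n_1, n_4) = 163.50°
δ = |180° − 163.50°| = 16.50°
16.50° ≤ 2α = 66.05°  →  valid

δ = 16.50°, valid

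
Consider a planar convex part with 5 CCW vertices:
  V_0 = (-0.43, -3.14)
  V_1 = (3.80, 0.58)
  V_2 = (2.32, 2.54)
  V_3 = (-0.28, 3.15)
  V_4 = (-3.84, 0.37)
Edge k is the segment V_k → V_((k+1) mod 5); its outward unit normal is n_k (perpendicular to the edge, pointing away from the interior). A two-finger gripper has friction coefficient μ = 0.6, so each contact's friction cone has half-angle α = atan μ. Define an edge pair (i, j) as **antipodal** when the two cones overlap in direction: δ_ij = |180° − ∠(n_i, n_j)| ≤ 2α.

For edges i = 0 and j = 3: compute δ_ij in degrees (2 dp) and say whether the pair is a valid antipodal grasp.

δ = 3.34°, valid

α = atan 0.6 = 30.96°;  2α = 61.93°
edge 0: e_0 = (+4.23, +3.72);  n_0 = (+0.6604, -0.7509)
edge 3: e_3 = (-3.56, -2.78);  n_3 = (-0.6155, +0.7882)
∠(n_0, n_3) = 176.66°
δ = |180° − 176.66°| = 3.34°
3.34° ≤ 2α = 61.93°  →  valid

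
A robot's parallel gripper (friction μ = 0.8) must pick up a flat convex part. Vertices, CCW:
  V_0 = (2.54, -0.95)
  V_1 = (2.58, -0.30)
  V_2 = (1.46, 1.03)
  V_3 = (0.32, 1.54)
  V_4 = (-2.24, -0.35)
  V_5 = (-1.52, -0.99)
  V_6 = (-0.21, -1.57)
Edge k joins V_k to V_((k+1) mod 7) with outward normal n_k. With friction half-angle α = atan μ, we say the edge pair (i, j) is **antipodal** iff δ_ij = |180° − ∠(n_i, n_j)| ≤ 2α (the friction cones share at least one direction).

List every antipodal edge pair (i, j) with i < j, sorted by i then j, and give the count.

α = atan 0.8 = 38.66°;  2α = 77.32°
n_0 = (+0.9981, -0.0614)
n_1 = (+0.7649, +0.6441)
n_2 = (+0.4084, +0.9128)
n_3 = (-0.5939, +0.8045)
n_4 = (-0.6644, -0.7474)
n_5 = (-0.4048, -0.9144)
n_6 = (+0.2199, -0.9755)
  (0,1): δ = 136.38°  ·
  (0,2): δ = 110.58°  ·
  (0,3): δ = 50.04°  ✓
  (0,4): δ = 51.89°  ✓
  (0,5): δ = 69.64°  ✓
  (0,6): δ = 106.23°  ·
  (1,2): δ = 154.20°  ·
  (1,3): δ = 93.66°  ·
  (1,4): δ = 8.27°  ✓
  (1,5): δ = 26.02°  ✓
  (1,6): δ = 62.60°  ✓
  (2,3): δ = 119.46°  ·
  (2,4): δ = 17.53°  ✓
  (2,5): δ = 0.22°  ✓
  (2,6): δ = 36.81°  ✓
  (3,4): δ = 78.07°  ·
  (3,5): δ = 60.32°  ✓
  (3,6): δ = 23.73°  ✓
  (4,5): δ = 162.25°  ·
  (4,6): δ = 125.66°  ·
  (5,6): δ = 143.41°  ·
antipodal pairs: 11

count = 11; pairs: (0,3), (0,4), (0,5), (1,4), (1,5), (1,6), (2,4), (2,5), (2,6), (3,5), (3,6)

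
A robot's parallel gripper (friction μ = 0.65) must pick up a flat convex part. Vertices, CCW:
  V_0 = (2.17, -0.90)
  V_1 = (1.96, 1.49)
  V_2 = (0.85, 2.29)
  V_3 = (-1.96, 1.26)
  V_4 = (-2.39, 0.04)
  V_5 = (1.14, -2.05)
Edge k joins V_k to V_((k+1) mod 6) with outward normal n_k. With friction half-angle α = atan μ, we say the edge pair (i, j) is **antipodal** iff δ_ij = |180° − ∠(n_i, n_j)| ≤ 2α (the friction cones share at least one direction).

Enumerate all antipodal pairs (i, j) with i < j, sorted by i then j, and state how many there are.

α = atan 0.65 = 33.02°;  2α = 66.05°
n_0 = (+0.9962, +0.0875)
n_1 = (+0.5847, +0.8113)
n_2 = (-0.3442, +0.9389)
n_3 = (-0.9431, +0.3324)
n_4 = (-0.5095, -0.8605)
n_5 = (+0.7449, -0.6672)
  (0,1): δ = 130.80°  ·
  (0,2): δ = 74.89°  ·
  (0,3): δ = 24.44°  ✓
  (0,4): δ = 54.35°  ✓
  (0,5): δ = 133.13°  ·
  (1,2): δ = 124.09°  ·
  (1,3): δ = 73.63°  ·
  (1,4): δ = 5.15°  ✓
  (1,5): δ = 83.93°  ·
  (2,3): δ = 129.55°  ·
  (2,4): δ = 50.76°  ✓
  (2,5): δ = 28.02°  ✓
  (3,4): δ = 101.21°  ·
  (3,5): δ = 22.43°  ✓
  (4,5): δ = 101.22°  ·
antipodal pairs: 6

count = 6; pairs: (0,3), (0,4), (1,4), (2,4), (2,5), (3,5)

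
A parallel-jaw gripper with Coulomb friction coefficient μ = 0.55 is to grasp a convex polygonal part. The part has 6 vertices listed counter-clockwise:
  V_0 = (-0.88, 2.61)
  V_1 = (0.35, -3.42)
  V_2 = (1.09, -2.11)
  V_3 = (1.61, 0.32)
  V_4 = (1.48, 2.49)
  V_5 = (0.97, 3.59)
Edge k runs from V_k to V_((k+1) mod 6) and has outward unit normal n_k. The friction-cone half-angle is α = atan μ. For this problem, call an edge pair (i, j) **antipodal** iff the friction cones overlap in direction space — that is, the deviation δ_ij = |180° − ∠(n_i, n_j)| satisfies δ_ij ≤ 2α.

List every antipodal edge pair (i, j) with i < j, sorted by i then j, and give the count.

α = atan 0.55 = 28.81°;  2α = 57.62°
n_0 = (-0.9798, -0.1999)
n_1 = (+0.8707, -0.4918)
n_2 = (+0.9779, -0.2093)
n_3 = (+0.9982, +0.0598)
n_4 = (+0.9072, +0.4206)
n_5 = (-0.4681, +0.8837)
  (0,1): δ = 40.99°  ✓
  (0,2): δ = 23.61°  ✓
  (0,3): δ = 8.10°  ✓
  (0,4): δ = 13.35°  ✓
  (0,5): δ = 106.38°  ·
  (1,2): δ = 162.62°  ·
  (1,3): δ = 147.11°  ·
  (1,4): δ = 125.66°  ·
  (1,5): δ = 32.63°  ✓
  (2,3): δ = 164.49°  ·
  (2,4): δ = 143.05°  ·
  (2,5): δ = 50.01°  ✓
  (3,4): δ = 158.55°  ·
  (3,5): δ = 65.52°  ·
  (4,5): δ = 86.96°  ·
antipodal pairs: 6

count = 6; pairs: (0,1), (0,2), (0,3), (0,4), (1,5), (2,5)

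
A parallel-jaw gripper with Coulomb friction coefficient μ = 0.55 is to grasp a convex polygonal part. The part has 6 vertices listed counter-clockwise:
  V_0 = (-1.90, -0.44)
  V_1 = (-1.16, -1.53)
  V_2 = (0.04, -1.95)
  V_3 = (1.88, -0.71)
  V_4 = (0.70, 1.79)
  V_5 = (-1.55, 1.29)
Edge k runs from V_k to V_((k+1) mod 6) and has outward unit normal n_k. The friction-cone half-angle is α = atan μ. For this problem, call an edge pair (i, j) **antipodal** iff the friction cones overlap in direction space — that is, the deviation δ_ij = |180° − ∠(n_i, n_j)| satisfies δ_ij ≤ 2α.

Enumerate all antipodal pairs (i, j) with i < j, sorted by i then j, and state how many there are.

α = atan 0.55 = 28.81°;  2α = 57.62°
n_0 = (-0.8273, -0.5617)
n_1 = (-0.3304, -0.9439)
n_2 = (+0.5589, -0.8293)
n_3 = (+0.9043, +0.4268)
n_4 = (-0.2169, +0.9762)
n_5 = (-0.9801, +0.1983)
  (0,1): δ = 143.46°  ·
  (0,2): δ = 90.20°  ·
  (0,3): δ = 8.91°  ✓
  (0,4): δ = 68.36°  ·
  (0,5): δ = 134.39°  ·
  (1,2): δ = 126.73°  ·
  (1,3): δ = 45.44°  ✓
  (1,4): δ = 31.82°  ✓
  (1,5): δ = 97.85°  ·
  (2,3): δ = 98.71°  ·
  (2,4): δ = 21.45°  ✓
  (2,5): δ = 44.59°  ✓
  (3,4): δ = 102.74°  ·
  (3,5): δ = 36.70°  ✓
  (4,5): δ = 113.97°  ·
antipodal pairs: 6

count = 6; pairs: (0,3), (1,3), (1,4), (2,4), (2,5), (3,5)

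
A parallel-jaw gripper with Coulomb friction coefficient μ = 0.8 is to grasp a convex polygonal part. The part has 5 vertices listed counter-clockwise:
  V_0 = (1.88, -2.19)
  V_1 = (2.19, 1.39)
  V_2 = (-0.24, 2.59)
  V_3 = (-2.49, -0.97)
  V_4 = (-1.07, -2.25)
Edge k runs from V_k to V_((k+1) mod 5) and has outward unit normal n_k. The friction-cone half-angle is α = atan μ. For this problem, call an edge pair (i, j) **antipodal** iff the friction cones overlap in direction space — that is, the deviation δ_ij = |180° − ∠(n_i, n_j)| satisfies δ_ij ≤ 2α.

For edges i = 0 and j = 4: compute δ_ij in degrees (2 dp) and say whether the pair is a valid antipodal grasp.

α = atan 0.8 = 38.66°;  2α = 77.32°
edge 0: e_0 = (+0.31, +3.58);  n_0 = (+0.9963, -0.0863)
edge 4: e_4 = (+2.95, +0.06);  n_4 = (+0.0203, -0.9998)
∠(n_0, n_4) = 83.89°
δ = |180° − 83.89°| = 96.11°
96.11° > 2α = 77.32°  →  invalid

δ = 96.11°, invalid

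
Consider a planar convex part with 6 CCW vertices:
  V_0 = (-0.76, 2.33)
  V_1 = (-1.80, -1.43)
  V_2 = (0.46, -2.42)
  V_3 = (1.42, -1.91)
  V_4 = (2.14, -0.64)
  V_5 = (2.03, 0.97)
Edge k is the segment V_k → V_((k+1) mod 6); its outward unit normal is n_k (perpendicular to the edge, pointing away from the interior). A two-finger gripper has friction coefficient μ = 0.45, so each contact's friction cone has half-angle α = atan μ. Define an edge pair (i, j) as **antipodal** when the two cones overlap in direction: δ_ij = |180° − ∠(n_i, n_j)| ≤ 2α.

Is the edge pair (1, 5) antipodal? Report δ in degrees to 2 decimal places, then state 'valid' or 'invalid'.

δ = 2.33°, valid

α = atan 0.45 = 24.23°;  2α = 48.46°
edge 1: e_1 = (+2.26, -0.99);  n_1 = (-0.4012, -0.9160)
edge 5: e_5 = (-2.79, +1.36);  n_5 = (+0.4382, +0.8989)
∠(n_1, n_5) = 177.67°
δ = |180° − 177.67°| = 2.33°
2.33° ≤ 2α = 48.46°  →  valid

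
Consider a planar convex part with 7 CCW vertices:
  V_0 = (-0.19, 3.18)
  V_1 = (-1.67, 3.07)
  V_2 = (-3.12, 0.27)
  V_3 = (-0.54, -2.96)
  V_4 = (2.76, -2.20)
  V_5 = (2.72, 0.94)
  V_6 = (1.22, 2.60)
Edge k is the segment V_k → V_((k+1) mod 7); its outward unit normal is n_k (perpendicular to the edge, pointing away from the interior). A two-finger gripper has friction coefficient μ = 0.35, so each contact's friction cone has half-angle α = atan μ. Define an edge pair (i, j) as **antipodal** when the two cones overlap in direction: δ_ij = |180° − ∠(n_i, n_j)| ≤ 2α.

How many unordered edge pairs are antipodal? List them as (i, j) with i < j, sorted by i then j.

count = 6; pairs: (0,3), (1,4), (2,4), (2,5), (2,6), (3,6)

α = atan 0.35 = 19.29°;  2α = 38.58°
n_0 = (-0.0741, +0.9972)
n_1 = (-0.8880, +0.4599)
n_2 = (-0.7813, -0.6241)
n_3 = (+0.2244, -0.9745)
n_4 = (+0.9999, +0.0127)
n_5 = (+0.7420, +0.6704)
n_6 = (+0.3804, +0.9248)
  (0,1): δ = 121.63°  ·
  (0,2): δ = 55.63°  ·
  (0,3): δ = 8.72°  ✓
  (0,4): δ = 86.48°  ·
  (0,5): δ = 127.85°  ·
  (0,6): δ = 153.39°  ·
  (1,2): δ = 114.01°  ·
  (1,3): δ = 49.65°  ·
  (1,4): δ = 28.11°  ✓
  (1,5): δ = 69.48°  ·
  (1,6): δ = 95.02°  ·
  (2,3): δ = 115.65°  ·
  (2,4): δ = 37.89°  ✓
  (2,5): δ = 3.48°  ✓
  (2,6): δ = 29.02°  ✓
  (3,4): δ = 102.24°  ·
  (3,5): δ = 60.87°  ·
  (3,6): δ = 35.33°  ✓
  (4,5): δ = 138.63°  ·
  (4,6): δ = 113.09°  ·
  (5,6): δ = 154.46°  ·
antipodal pairs: 6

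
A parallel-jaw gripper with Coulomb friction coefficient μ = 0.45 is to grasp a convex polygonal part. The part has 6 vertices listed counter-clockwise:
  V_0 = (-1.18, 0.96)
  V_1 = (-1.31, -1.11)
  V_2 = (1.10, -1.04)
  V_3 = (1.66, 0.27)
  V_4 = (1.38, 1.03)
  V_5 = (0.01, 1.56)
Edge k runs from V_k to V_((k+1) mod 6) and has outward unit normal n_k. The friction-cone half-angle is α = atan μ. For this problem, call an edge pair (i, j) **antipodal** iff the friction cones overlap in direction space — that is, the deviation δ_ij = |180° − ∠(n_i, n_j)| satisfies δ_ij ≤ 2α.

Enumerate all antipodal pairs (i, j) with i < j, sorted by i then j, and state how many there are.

α = atan 0.45 = 24.23°;  2α = 48.46°
n_0 = (-0.9980, +0.0627)
n_1 = (+0.0290, -0.9996)
n_2 = (+0.9195, -0.3931)
n_3 = (+0.9383, +0.3457)
n_4 = (+0.3608, +0.9326)
n_5 = (-0.4502, +0.8929)
  (0,1): δ = 84.74°  ·
  (0,2): δ = 19.55°  ✓
  (0,3): δ = 23.82°  ✓
  (0,4): δ = 72.44°  ·
  (0,5): δ = 120.35°  ·
  (1,2): δ = 114.81°  ·
  (1,3): δ = 71.44°  ·
  (1,4): δ = 22.81°  ✓
  (1,5): δ = 25.09°  ✓
  (2,3): δ = 136.63°  ·
  (2,4): δ = 88.00°  ·
  (2,5): δ = 40.10°  ✓
  (3,4): δ = 131.37°  ·
  (3,5): δ = 83.47°  ·
  (4,5): δ = 132.09°  ·
antipodal pairs: 5

count = 5; pairs: (0,2), (0,3), (1,4), (1,5), (2,5)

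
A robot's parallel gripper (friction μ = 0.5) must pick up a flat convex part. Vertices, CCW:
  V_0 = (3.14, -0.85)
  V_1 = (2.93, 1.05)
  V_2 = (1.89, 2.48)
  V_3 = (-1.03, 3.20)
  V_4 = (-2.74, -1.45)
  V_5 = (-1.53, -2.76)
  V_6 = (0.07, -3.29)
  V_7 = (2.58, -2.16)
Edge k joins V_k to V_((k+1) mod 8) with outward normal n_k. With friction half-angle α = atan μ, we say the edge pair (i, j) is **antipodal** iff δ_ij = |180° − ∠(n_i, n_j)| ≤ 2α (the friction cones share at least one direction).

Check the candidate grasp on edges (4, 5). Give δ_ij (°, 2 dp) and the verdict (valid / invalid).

δ = 151.06°, invalid

α = atan 0.5 = 26.57°;  2α = 53.13°
edge 4: e_4 = (+1.21, -1.31);  n_4 = (-0.7346, -0.6785)
edge 5: e_5 = (+1.60, -0.53);  n_5 = (-0.3144, -0.9493)
∠(n_4, n_5) = 28.94°
δ = |180° − 28.94°| = 151.06°
151.06° > 2α = 53.13°  →  invalid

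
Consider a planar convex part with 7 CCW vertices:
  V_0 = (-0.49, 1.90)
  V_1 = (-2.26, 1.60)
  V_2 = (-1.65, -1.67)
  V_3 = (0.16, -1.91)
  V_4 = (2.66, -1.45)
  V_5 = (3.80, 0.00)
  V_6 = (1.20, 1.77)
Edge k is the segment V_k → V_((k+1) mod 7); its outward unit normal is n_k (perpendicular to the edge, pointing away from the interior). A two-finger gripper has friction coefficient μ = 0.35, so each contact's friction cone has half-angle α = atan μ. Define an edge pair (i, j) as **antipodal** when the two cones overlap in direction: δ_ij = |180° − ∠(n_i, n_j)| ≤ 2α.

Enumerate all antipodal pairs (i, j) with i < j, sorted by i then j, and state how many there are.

count = 5; pairs: (0,2), (0,3), (2,5), (2,6), (3,6)

α = atan 0.35 = 19.29°;  2α = 38.58°
n_0 = (-0.1671, +0.9859)
n_1 = (-0.9830, -0.1834)
n_2 = (-0.1314, -0.9913)
n_3 = (+0.1810, -0.9835)
n_4 = (+0.7861, -0.6181)
n_5 = (+0.5627, +0.8266)
n_6 = (+0.0767, +0.9971)
  (0,1): δ = 89.05°  ·
  (0,2): δ = 17.17°  ✓
  (0,3): δ = 0.81°  ✓
  (0,4): δ = 42.21°  ·
  (0,5): δ = 136.13°  ·
  (0,6): δ = 165.98°  ·
  (1,2): δ = 108.12°  ·
  (1,3): δ = 90.14°  ·
  (1,4): δ = 48.74°  ·
  (1,5): δ = 45.19°  ·
  (1,6): δ = 75.03°  ·
  (2,3): δ = 162.02°  ·
  (2,4): δ = 120.62°  ·
  (2,5): δ = 26.69°  ✓
  (2,6): δ = 3.15°  ✓
  (3,4): δ = 138.60°  ·
  (3,5): δ = 44.67°  ·
  (3,6): δ = 14.82°  ✓
  (4,5): δ = 86.07°  ·
  (4,6): δ = 56.22°  ·
  (5,6): δ = 150.15°  ·
antipodal pairs: 5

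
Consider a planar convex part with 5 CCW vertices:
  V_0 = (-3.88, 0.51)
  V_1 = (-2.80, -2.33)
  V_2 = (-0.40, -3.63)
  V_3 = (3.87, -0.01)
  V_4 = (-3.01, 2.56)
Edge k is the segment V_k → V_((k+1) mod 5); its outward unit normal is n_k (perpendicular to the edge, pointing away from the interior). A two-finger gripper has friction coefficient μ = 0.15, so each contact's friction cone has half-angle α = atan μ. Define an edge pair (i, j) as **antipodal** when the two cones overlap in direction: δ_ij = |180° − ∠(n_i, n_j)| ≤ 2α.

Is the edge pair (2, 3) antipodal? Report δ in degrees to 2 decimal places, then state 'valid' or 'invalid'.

δ = 60.77°, invalid

α = atan 0.15 = 8.53°;  2α = 17.06°
edge 2: e_2 = (+4.27, +3.62);  n_2 = (+0.6467, -0.7628)
edge 3: e_3 = (-6.88, +2.57);  n_3 = (+0.3499, +0.9368)
∠(n_2, n_3) = 119.23°
δ = |180° − 119.23°| = 60.77°
60.77° > 2α = 17.06°  →  invalid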